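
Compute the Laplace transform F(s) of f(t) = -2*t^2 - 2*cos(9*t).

Apply the Laplace transform termwise.
(-2)·[L{t^2} = 2!/s^3 = 2/s^3]; (-2)·[L{cos(9t)} = s/(s^2 + 81)].

F(s) = -2*s/(s^2 + 81) - 4/s^3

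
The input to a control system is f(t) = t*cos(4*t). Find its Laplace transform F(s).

F(s) = (s - 4)*(s + 4)/(s^2 + 16)^2

L{cos(4t)} = s/(s^2 + 16).
Then apply L{t·g(t)} = -d/ds[G(s)] with G(s) = s/(s^2 + 16):
differentiating 1 time and applying the sign gives (s - 4)*(s + 4)/(s^2 + 16)^2.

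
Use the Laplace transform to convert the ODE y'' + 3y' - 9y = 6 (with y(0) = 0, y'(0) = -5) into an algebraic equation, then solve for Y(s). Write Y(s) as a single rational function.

Y(s) = (-5*s + 6)/(s^3 + 3*s^2 - 9*s)

Apply the Laplace transform to the equation.
With L{y''} = s^2 Y - s·y(0) - y'(0) and L{y'} = sY - y(0), with y(0) = 0, y'(0) = -5: the LHS transforms to (s^2 + 3*s - 9)Y - (-5).
The right side is L{6} = 6/s.
So (s^2 + 3*s - 9)Y = 6/s + (-5).
Isolate Y and clear denominators.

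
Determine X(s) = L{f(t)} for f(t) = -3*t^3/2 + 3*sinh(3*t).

The transform is linear, so treat each term independently.
(3)·[L{sinh(3t)} = 3/(s^2 - 9)]; (-3/2)·[L{t^3} = 3!/s^4 = 6/s^4].

X(s) = 9/(s^2 - 9) - 9/s^4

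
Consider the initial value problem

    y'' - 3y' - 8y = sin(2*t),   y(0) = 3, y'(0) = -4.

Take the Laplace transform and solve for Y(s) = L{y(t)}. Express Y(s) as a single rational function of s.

Y(s) = (3*s^3 - 13*s^2 + 12*s - 50)/(s^4 - 3*s^3 - 4*s^2 - 12*s - 32)

Laplace-transform each side.
Using L{y''} = s^2 Y - s·y(0) - y'(0) and L{y'} = sY - y(0), with y(0) = 3, y'(0) = -4, the left side becomes (s^2 - 3*s - 8)Y - (3*s - 13).
The right side is L{sin(2*t)} = 2/(s^2 + 4).
So (s^2 - 3*s - 8)Y = 2/(s^2 + 4) + (3*s - 13).
Divide through and combine into a single rational function.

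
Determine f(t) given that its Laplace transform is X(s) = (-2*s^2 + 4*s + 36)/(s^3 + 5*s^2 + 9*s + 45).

Factor the denominator: s^3 + 5*s^2 + 9*s + 45 = (s + 5)*(s^2 + 9).
Partial fraction decomposition gives [-1/(s + 5)] + [-s/(s^2 + 9)] + [9/(s^2 + 9)].
Invert each term: -1/(s + 5) ↔ -e^(-5t); -1·s/(s^2 + 9) ↔ -cos(3t); 3·3/(s^2 + 9) ↔ 3sin(3t).

f(t) = 3*sin(3*t) - cos(3*t) - exp(-5*t)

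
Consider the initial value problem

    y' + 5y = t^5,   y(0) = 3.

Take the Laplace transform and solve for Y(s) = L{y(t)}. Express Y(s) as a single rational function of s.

Y(s) = (3*s^6 + 120)/(s^7 + 5*s^6)

Take the Laplace transform of both sides.
The derivative rules (L{y'} = sY - y(0) = sY - 3) turn the left side into (s + 5)Y - (3).
The right side is L{t^5} = 120/s^6.
So (s + 5)Y = 120/s^6 + (3).
Divide through and combine into a single rational function.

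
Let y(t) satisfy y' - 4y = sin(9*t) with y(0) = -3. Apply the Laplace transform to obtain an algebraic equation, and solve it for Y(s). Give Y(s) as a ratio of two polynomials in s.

Apply the Laplace transform to the equation.
The derivative rules (L{y'} = sY - y(0) = sY - (-3)) turn the left side into (s - 4)Y - (-3).
The right side is L{sin(9*t)} = 9/(s^2 + 81).
So (s - 4)Y = 9/(s^2 + 81) + (-3).
Divide through and combine into a single rational function.

Y(s) = (-3*s^2 - 234)/(s^3 - 4*s^2 + 81*s - 324)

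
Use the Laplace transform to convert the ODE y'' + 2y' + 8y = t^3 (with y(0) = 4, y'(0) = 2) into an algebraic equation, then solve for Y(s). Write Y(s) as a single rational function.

Y(s) = (4*s^5 + 10*s^4 + 6)/(s^6 + 2*s^5 + 8*s^4)

Take the Laplace transform of both sides.
With L{y''} = s^2 Y - s·y(0) - y'(0) and L{y'} = sY - y(0), with y(0) = 4, y'(0) = 2: the LHS transforms to (s^2 + 2*s + 8)Y - (4*s + 10).
The right side is L{t^3} = 6/s^4.
So (s^2 + 2*s + 8)Y = 6/s^4 + (4*s + 10).
Isolate Y and clear denominators.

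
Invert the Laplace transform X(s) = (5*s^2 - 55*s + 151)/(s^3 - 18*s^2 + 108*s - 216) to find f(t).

Factor the denominator: s^3 - 18*s^2 + 108*s - 216 = (s - 6)^3.
Partial fraction decomposition gives [5/(s - 6)] + [5/(s - 6)^2] + [(s - 6)^(-3)].
Invert each term: 5/(s - 6) ↔ 5e^(6t); 5/(s - 6)^2 ↔ 5t·e^(6t); 1/(s - 6)^3 ↔ (1/2)t^2·e^(6t).

f(t) = t^2*exp(6*t)/2 + 5*t*exp(6*t) + 5*exp(6*t)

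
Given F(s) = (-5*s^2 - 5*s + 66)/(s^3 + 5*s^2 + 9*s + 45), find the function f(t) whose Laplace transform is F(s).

Factor the denominator: s^3 + 5*s^2 + 9*s + 45 = (s + 5)*(s^2 + 9).
Partial fraction decomposition gives [-1/(s + 5)] + [-4*s/(s^2 + 9)] + [15/(s^2 + 9)].
Invert each term: -1/(s + 5) ↔ -e^(-5t); -4·s/(s^2 + 9) ↔ -4cos(3t); 5·3/(s^2 + 9) ↔ 5sin(3t).

f(t) = 5*sin(3*t) - 4*cos(3*t) - exp(-5*t)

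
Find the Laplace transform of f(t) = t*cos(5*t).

(s - 5)*(s + 5)/(s^2 + 25)^2

L{cos(5t)} = s/(s^2 + 25).
Then apply L{t·g(t)} = -d/ds[G(s)] with G(s) = s/(s^2 + 25):
differentiating 1 time and applying the sign gives (s - 5)*(s + 5)/(s^2 + 25)^2.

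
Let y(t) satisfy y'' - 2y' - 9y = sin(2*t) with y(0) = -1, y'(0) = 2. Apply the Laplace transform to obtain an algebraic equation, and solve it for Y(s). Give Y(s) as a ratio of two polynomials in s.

Laplace-transform each side.
With L{y''} = s^2 Y - s·y(0) - y'(0) and L{y'} = sY - y(0), with y(0) = -1, y'(0) = 2: the LHS transforms to (s^2 - 2*s - 9)Y - (-s + 4).
The right side is L{sin(2*t)} = 2/(s^2 + 4).
So (s^2 - 2*s - 9)Y = 2/(s^2 + 4) + (-s + 4).
Divide through and combine into a single rational function.

Y(s) = (-s^3 + 4*s^2 - 4*s + 18)/(s^4 - 2*s^3 - 5*s^2 - 8*s - 36)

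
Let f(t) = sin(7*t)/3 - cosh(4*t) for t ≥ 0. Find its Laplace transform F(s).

The transform is linear, so treat each term independently.
(1/3)·[L{sin(7t)} = 7/(s^2 + 49)]; (-1)·[L{cosh(4t)} = s/(s^2 - 16)].

F(s) = -s/(s^2 - 16) + 7/(3*(s^2 + 49))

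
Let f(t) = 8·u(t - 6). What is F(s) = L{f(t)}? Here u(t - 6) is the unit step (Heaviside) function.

F(s) = 8*exp(-6*s)/s

By the second shifting theorem, L{u(t - c)·g(t - c)} = e^(-cs)·G(s) with c = 6 and G(s) = L{g(t)}.
L{8} = 8/s.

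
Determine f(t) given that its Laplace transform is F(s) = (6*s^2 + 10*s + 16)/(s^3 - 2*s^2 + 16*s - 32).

Factor the denominator: s^3 - 2*s^2 + 16*s - 32 = (s - 2)*(s^2 + 16).
Partial fraction decomposition gives [3/(s - 2)] + [3*s/(s^2 + 16)] + [16/(s^2 + 16)].
Invert each term: 3/(s - 2) ↔ 3e^(2t); 3·s/(s^2 + 16) ↔ 3cos(4t); 4·4/(s^2 + 16) ↔ 4sin(4t).

f(t) = 3*exp(2*t) + 4*sin(4*t) + 3*cos(4*t)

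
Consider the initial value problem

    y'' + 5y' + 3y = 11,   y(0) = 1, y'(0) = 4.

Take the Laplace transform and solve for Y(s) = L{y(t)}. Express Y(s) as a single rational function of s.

Y(s) = (s^2 + 9*s + 11)/(s^3 + 5*s^2 + 3*s)

Laplace-transform each side.
With L{y''} = s^2 Y - s·y(0) - y'(0) and L{y'} = sY - y(0), with y(0) = 1, y'(0) = 4: the LHS transforms to (s^2 + 5*s + 3)Y - (s + 9).
The right side is L{11} = 11/s.
So (s^2 + 5*s + 3)Y = 11/s + (s + 9).
Solve for Y(s) and write it as one ratio of polynomials.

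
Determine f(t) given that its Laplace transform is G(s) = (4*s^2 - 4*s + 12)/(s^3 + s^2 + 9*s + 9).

f(t) = -2*sin(3*t) + 2*cos(3*t) + 2*exp(-t)

Factor the denominator: s^3 + s^2 + 9*s + 9 = (s + 1)*(s^2 + 9).
Partial fraction decomposition gives [2/(s + 1)] + [2*s/(s^2 + 9)] + [-6/(s^2 + 9)].
Invert each term: 2/(s + 1) ↔ 2e^(-t); 2·s/(s^2 + 9) ↔ 2cos(3t); -2·3/(s^2 + 9) ↔ -2sin(3t).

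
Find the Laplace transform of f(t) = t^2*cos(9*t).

2*s*(s^2 - 243)/(s^2 + 81)^3

L{cos(9t)} = s/(s^2 + 81).
Then apply L{t^2·g(t)} = (-1)^2 d^2/ds^2[G(s)] with G(s) = s/(s^2 + 81):
differentiating 2 times and applying the sign gives 2*s*(s^2 - 243)/(s^2 + 81)^3.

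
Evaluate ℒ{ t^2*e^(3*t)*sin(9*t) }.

54*(s^2 - 6*s - 18)/(s^2 - 6*s + 90)^3

L{sin(9t)} = 9/(s^2 + 81).
Multiplying by e^(3t) shifts s → s - 3, so L{e^(3*t)*sin(9*t)} = 9/((s - 3)^2 + 81).
Then apply L{t^2·g(t)} = (-1)^2 d^2/ds^2[G(s)] with G(s) = 9/((s - 3)^2 + 81):
differentiating 2 times and applying the sign gives 54*(s^2 - 6*s - 18)/(s^2 - 6*s + 90)^3.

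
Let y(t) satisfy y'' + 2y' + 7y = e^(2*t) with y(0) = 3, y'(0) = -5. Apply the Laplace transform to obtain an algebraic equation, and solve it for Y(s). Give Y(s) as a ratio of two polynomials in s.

Laplace-transform each side.
The derivative rules (L{y''} = s^2 Y - s·y(0) - y'(0) and L{y'} = sY - y(0), with y(0) = 3, y'(0) = -5) turn the left side into (s^2 + 2*s + 7)Y - (3*s + 1).
The right side is L{e^(2*t)} = 1/(s - 2).
So (s^2 + 2*s + 7)Y = 1/(s - 2) + (3*s + 1).
Isolate Y and clear denominators.

Y(s) = (3*s^2 - 5*s - 1)/(s^3 + 3*s - 14)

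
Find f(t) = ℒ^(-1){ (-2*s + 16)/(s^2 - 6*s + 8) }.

Factor the denominator: s^2 - 6*s + 8 = (s - 4)*(s - 2).
Partial fraction decomposition gives [4/(s - 4)] + [-6/(s - 2)].
Invert each term: 4/(s - 4) ↔ 4e^(4t); -6/(s - 2) ↔ -6e^(2t).

f(t) = 4*exp(4*t) - 6*exp(2*t)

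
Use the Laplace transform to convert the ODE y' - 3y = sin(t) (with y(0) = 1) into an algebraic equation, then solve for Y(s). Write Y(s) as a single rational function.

Y(s) = (s^2 + 2)/(s^3 - 3*s^2 + s - 3)

Apply the Laplace transform to the equation.
With L{y'} = sY - y(0) = sY - 1: the LHS transforms to (s - 3)Y - (1).
The right side is L{sin(t)} = 1/(s^2 + 1).
So (s - 3)Y = 1/(s^2 + 1) + (1).
Isolate Y and clear denominators.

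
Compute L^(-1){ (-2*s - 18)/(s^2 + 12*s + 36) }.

-6*t*exp(-6*t) - 2*exp(-6*t)

Factor the denominator: s^2 + 12*s + 36 = (s + 6)^2.
Partial fraction decomposition gives [-2/(s + 6)] + [-6/(s + 6)^2].
Invert each term: -2/(s + 6) ↔ -2e^(-6t); -6/(s + 6)^2 ↔ -6t·e^(-6t).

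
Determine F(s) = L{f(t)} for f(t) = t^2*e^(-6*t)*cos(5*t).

F(s) = 2*(s + 6)*(s^2 + 12*s - 39)/(s^2 + 12*s + 61)^3

L{cos(5t)} = s/(s^2 + 25).
Multiplying by e^(-6t) shifts s → s + 6, so L{e^(-6*t)*cos(5*t)} = (s + 6)/((s + 6)^2 + 25).
Then apply L{t^2·g(t)} = (-1)^2 d^2/ds^2[G(s)] with G(s) = (s + 6)/((s + 6)^2 + 25):
differentiating 2 times and applying the sign gives 2*(s + 6)*(s^2 + 12*s - 39)/(s^2 + 12*s + 61)^3.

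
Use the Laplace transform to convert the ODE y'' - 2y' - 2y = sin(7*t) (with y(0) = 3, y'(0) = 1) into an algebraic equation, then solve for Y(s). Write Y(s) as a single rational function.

Apply the Laplace transform to the equation.
Using L{y''} = s^2 Y - s·y(0) - y'(0) and L{y'} = sY - y(0), with y(0) = 3, y'(0) = 1, the left side becomes (s^2 - 2*s - 2)Y - (3*s - 5).
The right side is L{sin(7*t)} = 7/(s^2 + 49).
So (s^2 - 2*s - 2)Y = 7/(s^2 + 49) + (3*s - 5).
Solve for Y(s) and write it as one ratio of polynomials.

Y(s) = (3*s^3 - 5*s^2 + 147*s - 238)/(s^4 - 2*s^3 + 47*s^2 - 98*s - 98)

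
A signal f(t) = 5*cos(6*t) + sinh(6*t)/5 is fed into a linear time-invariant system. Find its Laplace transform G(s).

G(s) = 5*s/(s^2 + 36) + 6/(5*(s^2 - 36))

By linearity of the Laplace transform, transform each term separately.
(1/5)·[L{sinh(6t)} = 6/(s^2 - 36)]; (5)·[L{cos(6t)} = s/(s^2 + 36)].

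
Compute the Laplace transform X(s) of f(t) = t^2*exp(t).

X(s) = 2/(s - 1)^3

L{e^(t)} = 1/(s - 1).
Then apply L{t^2·g(t)} = (-1)^2 d^2/ds^2[G(s)] with G(s) = 1/(s - 1):
differentiating 2 times and applying the sign gives 2/(s - 1)^3.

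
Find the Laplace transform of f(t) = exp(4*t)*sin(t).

1/((s - 4)^2 + 1)

L{sin(t)} = 1/(s^2 + 1).
By the first shifting theorem, multiplying by e^(4t) replaces s with s - 4.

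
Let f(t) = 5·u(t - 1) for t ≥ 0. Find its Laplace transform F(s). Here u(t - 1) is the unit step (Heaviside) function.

By the second shifting theorem, L{u(t - c)·g(t - c)} = e^(-cs)·G(s) with c = 1 and G(s) = L{g(t)}.
L{5} = 5/s.

F(s) = 5*exp(-s)/s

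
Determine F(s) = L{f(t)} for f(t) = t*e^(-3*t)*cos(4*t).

F(s) = (s - 1)*(s + 7)/(s^2 + 6*s + 25)^2

L{cos(4t)} = s/(s^2 + 16).
Multiplying by e^(-3t) shifts s → s + 3, so L{e^(-3*t)*cos(4*t)} = (s + 3)/((s + 3)^2 + 16).
Then apply L{t·g(t)} = -d/ds[G(s)] with G(s) = (s + 3)/((s + 3)^2 + 16):
differentiating 1 time and applying the sign gives (s - 1)*(s + 7)/(s^2 + 6*s + 25)^2.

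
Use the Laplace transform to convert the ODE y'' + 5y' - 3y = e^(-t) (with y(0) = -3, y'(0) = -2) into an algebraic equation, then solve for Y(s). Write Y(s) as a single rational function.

Y(s) = (-3*s^2 - 20*s - 16)/(s^3 + 6*s^2 + 2*s - 3)

Transform both sides with L{·}.
Using L{y''} = s^2 Y - s·y(0) - y'(0) and L{y'} = sY - y(0), with y(0) = -3, y'(0) = -2, the left side becomes (s^2 + 5*s - 3)Y - (-3*s - 17).
The right side is L{e^(-t)} = 1/(s + 1).
So (s^2 + 5*s - 3)Y = 1/(s + 1) + (-3*s - 17).
Solve for Y(s) and write it as one ratio of polynomials.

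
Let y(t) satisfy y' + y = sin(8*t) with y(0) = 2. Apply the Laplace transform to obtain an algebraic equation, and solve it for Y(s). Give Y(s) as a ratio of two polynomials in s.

Y(s) = (2*s^2 + 136)/(s^3 + s^2 + 64*s + 64)

Take the Laplace transform of both sides.
Using L{y'} = sY - y(0) = sY - 2, the left side becomes (s + 1)Y - (2).
The right side is L{sin(8*t)} = 8/(s^2 + 64).
So (s + 1)Y = 8/(s^2 + 64) + (2).
Solve for Y(s) and write it as one ratio of polynomials.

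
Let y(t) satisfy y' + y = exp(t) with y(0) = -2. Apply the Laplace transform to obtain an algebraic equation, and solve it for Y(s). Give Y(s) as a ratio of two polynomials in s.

Y(s) = (-2*s + 3)/(s^2 - 1)

Take the Laplace transform of both sides.
Using L{y'} = sY - y(0) = sY - (-2), the left side becomes (s + 1)Y - (-2).
The right side is L{exp(t)} = 1/(s - 1).
So (s + 1)Y = 1/(s - 1) + (-2).
Solve for Y(s) and write it as one ratio of polynomials.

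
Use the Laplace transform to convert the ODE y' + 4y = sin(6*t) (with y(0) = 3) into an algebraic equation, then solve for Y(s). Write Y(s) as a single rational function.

Y(s) = (3*s^2 + 114)/(s^3 + 4*s^2 + 36*s + 144)

Take the Laplace transform of both sides.
The derivative rules (L{y'} = sY - y(0) = sY - 3) turn the left side into (s + 4)Y - (3).
The right side is L{sin(6*t)} = 6/(s^2 + 36).
So (s + 4)Y = 6/(s^2 + 36) + (3).
Solve for Y(s) and write it as one ratio of polynomials.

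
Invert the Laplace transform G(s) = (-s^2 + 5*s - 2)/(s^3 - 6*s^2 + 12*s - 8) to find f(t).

Factor the denominator: s^3 - 6*s^2 + 12*s - 8 = (s - 2)^3.
Partial fraction decomposition gives [-1/(s - 2)] + [(s - 2)^(-2)] + [4/(s - 2)^3].
Invert each term: -1/(s - 2) ↔ -e^(2t); 1/(s - 2)^2 ↔ t·e^(2t); 4/(s - 2)^3 ↔ (2)t^2·e^(2t).

f(t) = 2*t^2*exp(2*t) + t*exp(2*t) - exp(2*t)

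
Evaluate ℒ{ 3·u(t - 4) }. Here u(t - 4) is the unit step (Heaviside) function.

By the second shifting theorem, L{u(t - c)·g(t - c)} = e^(-cs)·H(s) with c = 4 and H(s) = L{g(t)}.
L{3} = 3/s.

3*exp(-4*s)/s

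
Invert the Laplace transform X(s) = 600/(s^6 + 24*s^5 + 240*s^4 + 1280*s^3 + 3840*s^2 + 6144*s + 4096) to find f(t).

f(t) = 5*t^5*exp(-4*t)

Rewrite the denominator: s^6 + 24*s^5 + 240*s^4 + 1280*s^3 + 3840*s^2 + 6144*s + 4096 = (s + 4)^6.
The form in (s + 4) signals a first-shifting-theorem factor e^(-4t).
Since L{t^5} = 5!/s^6 = 120/s^6, the inverse is t^5*exp(-4*t), scaled by 5.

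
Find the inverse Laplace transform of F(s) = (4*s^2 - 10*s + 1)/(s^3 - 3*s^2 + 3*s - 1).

Factor the denominator: s^3 - 3*s^2 + 3*s - 1 = (s - 1)^3.
Partial fraction decomposition gives [4/(s - 1)] + [-2/(s - 1)^2] + [-5/(s - 1)^3].
Invert each term: 4/(s - 1) ↔ 4e^(t); -2/(s - 1)^2 ↔ -2t·e^(t); -5/(s - 1)^3 ↔ (-5/2)t^2·e^(t).

-5*t^2*exp(t)/2 - 2*t*exp(t) + 4*exp(t)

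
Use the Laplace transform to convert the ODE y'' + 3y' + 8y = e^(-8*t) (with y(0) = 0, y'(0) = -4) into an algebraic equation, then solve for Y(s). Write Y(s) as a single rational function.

Y(s) = (-4*s - 31)/(s^3 + 11*s^2 + 32*s + 64)

Apply the Laplace transform to the equation.
Using L{y''} = s^2 Y - s·y(0) - y'(0) and L{y'} = sY - y(0), with y(0) = 0, y'(0) = -4, the left side becomes (s^2 + 3*s + 8)Y - (-4).
The right side is L{e^(-8*t)} = 1/(s + 8).
So (s^2 + 3*s + 8)Y = 1/(s + 8) + (-4).
Divide through and combine into a single rational function.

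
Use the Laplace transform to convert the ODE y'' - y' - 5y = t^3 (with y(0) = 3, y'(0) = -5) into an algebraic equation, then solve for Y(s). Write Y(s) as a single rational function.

Y(s) = (3*s^5 - 8*s^4 + 6)/(s^6 - s^5 - 5*s^4)

Transform both sides with L{·}.
Using L{y''} = s^2 Y - s·y(0) - y'(0) and L{y'} = sY - y(0), with y(0) = 3, y'(0) = -5, the left side becomes (s^2 - s - 5)Y - (3*s - 8).
The right side is L{t^3} = 6/s^4.
So (s^2 - s - 5)Y = 6/s^4 + (3*s - 8).
Divide through and combine into a single rational function.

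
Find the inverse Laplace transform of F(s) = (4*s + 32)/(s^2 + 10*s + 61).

Complete the square in the denominator: s^2 + 10*s + 61 = (s + 5)^2 + 6^2.
Split the numerator to match: 4*s + 32 = 4·(s + 5) + 2·6.
Invert each term: 4·(s + 5)/((s + 5)^2 + 36) ↔ 4e^(-5t)cos(6t); 2·6/((s + 5)^2 + 36) ↔ 2e^(-5t)sin(6t).

2*exp(-5*t)*sin(6*t) + 4*exp(-5*t)*cos(6*t)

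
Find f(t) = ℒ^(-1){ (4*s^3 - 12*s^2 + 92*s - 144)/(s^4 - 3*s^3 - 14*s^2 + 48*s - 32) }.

f(t) = 6*exp(4*t) - 2*exp(2*t) - 4*exp(t) + 4*exp(-4*t)

Factor the denominator: s^4 - 3*s^3 - 14*s^2 + 48*s - 32 = (s - 4)*(s - 2)*(s - 1)*(s + 4).
Partial fraction decomposition gives [-2/(s - 2)] + [6/(s - 4)] + [-4/(s - 1)] + [4/(s + 4)].
Invert each term: -2/(s - 2) ↔ -2e^(2t); 6/(s - 4) ↔ 6e^(4t); -4/(s - 1) ↔ -4e^(t); 4/(s + 4) ↔ 4e^(-4t).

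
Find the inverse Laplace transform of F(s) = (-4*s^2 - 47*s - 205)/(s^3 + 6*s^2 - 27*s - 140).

Factor the denominator: s^3 + 6*s^2 - 27*s - 140 = (s - 5)*(s + 4)*(s + 7).
Partial fraction decomposition gives [-2/(s + 7)] + [-5/(s - 5)] + [3/(s + 4)].
Invert each term: -2/(s + 7) ↔ -2e^(-7t); -5/(s - 5) ↔ -5e^(5t); 3/(s + 4) ↔ 3e^(-4t).

-5*exp(5*t) + 3*exp(-4*t) - 2*exp(-7*t)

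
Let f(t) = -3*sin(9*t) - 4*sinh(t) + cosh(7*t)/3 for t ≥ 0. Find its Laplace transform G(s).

Apply the Laplace transform termwise.
(-4)·[L{sinh(t)} = 1/(s^2 - 1)]; (-3)·[L{sin(9t)} = 9/(s^2 + 81)]; (1/3)·[L{cosh(7t)} = s/(s^2 - 49)].

G(s) = s/(3*(s^2 - 49)) - 27/(s^2 + 81) - 4/(s^2 - 1)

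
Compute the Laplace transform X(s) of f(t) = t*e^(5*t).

L{e^(5t)} = 1/(s - 5).
Then apply L{t·g(t)} = -d/ds[G(s)] with G(s) = 1/(s - 5):
differentiating 1 time and applying the sign gives (s - 5)^(-2).

X(s) = (s - 5)^(-2)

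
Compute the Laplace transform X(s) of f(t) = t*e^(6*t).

X(s) = (s - 6)^(-2)

L{e^(6t)} = 1/(s - 6).
Then apply L{t·g(t)} = -d/ds[G(s)] with G(s) = 1/(s - 6):
differentiating 1 time and applying the sign gives (s - 6)^(-2).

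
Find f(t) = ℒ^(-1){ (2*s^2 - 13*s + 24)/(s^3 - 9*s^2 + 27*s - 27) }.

Factor the denominator: s^3 - 9*s^2 + 27*s - 27 = (s - 3)^3.
Partial fraction decomposition gives [2/(s - 3)] + [-1/(s - 3)^2] + [3/(s - 3)^3].
Invert each term: 2/(s - 3) ↔ 2e^(3t); -1/(s - 3)^2 ↔ -t·e^(3t); 3/(s - 3)^3 ↔ (3/2)t^2·e^(3t).

f(t) = 3*t^2*exp(3*t)/2 - t*exp(3*t) + 2*exp(3*t)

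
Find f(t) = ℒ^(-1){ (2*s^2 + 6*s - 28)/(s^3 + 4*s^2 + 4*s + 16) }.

f(t) = -3*sin(2*t) + 3*cos(2*t) - exp(-4*t)

Factor the denominator: s^3 + 4*s^2 + 4*s + 16 = (s + 4)*(s^2 + 4).
Partial fraction decomposition gives [-1/(s + 4)] + [3*s/(s^2 + 4)] + [-6/(s^2 + 4)].
Invert each term: -1/(s + 4) ↔ -e^(-4t); 3·s/(s^2 + 4) ↔ 3cos(2t); -3·2/(s^2 + 4) ↔ -3sin(2t).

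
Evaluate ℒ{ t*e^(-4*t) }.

L{e^(-4t)} = 1/(s + 4).
Then apply L{t·g(t)} = -d/ds[H(s)] with H(s) = 1/(s + 4):
differentiating 1 time and applying the sign gives (s + 4)^(-2).

(s + 4)^(-2)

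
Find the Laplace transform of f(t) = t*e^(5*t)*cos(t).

L{cos(t)} = s/(s^2 + 1).
Multiplying by e^(5t) shifts s → s - 5, so L{e^(5*t)*cos(t)} = (s - 5)/((s - 5)^2 + 1).
Then apply L{t·g(t)} = -d/ds[G(s)] with G(s) = (s - 5)/((s - 5)^2 + 1):
differentiating 1 time and applying the sign gives (s - 6)*(s - 4)/(s^2 - 10*s + 26)^2.

(s - 6)*(s - 4)/(s^2 - 10*s + 26)^2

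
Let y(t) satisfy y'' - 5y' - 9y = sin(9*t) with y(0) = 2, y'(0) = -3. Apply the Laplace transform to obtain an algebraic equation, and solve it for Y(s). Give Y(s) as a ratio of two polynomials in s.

Y(s) = (2*s^3 - 13*s^2 + 162*s - 1044)/(s^4 - 5*s^3 + 72*s^2 - 405*s - 729)

Laplace-transform each side.
The derivative rules (L{y''} = s^2 Y - s·y(0) - y'(0) and L{y'} = sY - y(0), with y(0) = 2, y'(0) = -3) turn the left side into (s^2 - 5*s - 9)Y - (2*s - 13).
The right side is L{sin(9*t)} = 9/(s^2 + 81).
So (s^2 - 5*s - 9)Y = 9/(s^2 + 81) + (2*s - 13).
Divide through and combine into a single rational function.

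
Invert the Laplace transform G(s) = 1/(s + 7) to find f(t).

f(t) = exp(-7*t)

Since L{e^(-7t)} = 1/(s + 7), the inverse is e^(-7*t).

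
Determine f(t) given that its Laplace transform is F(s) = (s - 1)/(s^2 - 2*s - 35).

Rewrite the denominator: s^2 - 2*s - 35 = (s - 1)^2 - 36.
The form in (s - 1) signals a first-shifting-theorem factor e^(t).
Since L{cosh(6t)} = s/(s^2 - 36), the inverse is e^(t)*cosh(6*t).

f(t) = exp(t)*cosh(6*t)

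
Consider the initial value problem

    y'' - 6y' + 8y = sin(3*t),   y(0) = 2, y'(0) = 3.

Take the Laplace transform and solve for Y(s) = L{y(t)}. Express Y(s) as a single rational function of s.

Transform both sides with L{·}.
Using L{y''} = s^2 Y - s·y(0) - y'(0) and L{y'} = sY - y(0), with y(0) = 2, y'(0) = 3, the left side becomes (s^2 - 6*s + 8)Y - (2*s - 9).
The right side is L{sin(3*t)} = 3/(s^2 + 9).
So (s^2 - 6*s + 8)Y = 3/(s^2 + 9) + (2*s - 9).
Isolate Y and clear denominators.

Y(s) = (2*s^3 - 9*s^2 + 18*s - 78)/(s^4 - 6*s^3 + 17*s^2 - 54*s + 72)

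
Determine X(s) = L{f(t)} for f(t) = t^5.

X(s) = 120/s^6

L{t^5} = 5!/s^6 = 120/s^6.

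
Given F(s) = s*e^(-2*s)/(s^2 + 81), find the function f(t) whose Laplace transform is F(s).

The factor e^(-2s) signals a time shift by c = 2 (second shifting theorem).
L{cos(9t)} = s/(s^2 + 81), so L^-1{s/(s^2 + 81)} = cos(9*t).
Hence the inverse is u(t - 2) times that function evaluated at t - 2.

f(t) = Heaviside(t - 2)*(cos(9*t - 18))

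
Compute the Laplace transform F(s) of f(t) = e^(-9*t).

L{e^(-9t)} = 1/(s + 9).

F(s) = 1/(s + 9)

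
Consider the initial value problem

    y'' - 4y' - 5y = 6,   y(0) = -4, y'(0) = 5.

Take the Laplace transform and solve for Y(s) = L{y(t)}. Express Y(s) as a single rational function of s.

Y(s) = (-4*s^2 + 21*s + 6)/(s^3 - 4*s^2 - 5*s)

Apply the Laplace transform to the equation.
With L{y''} = s^2 Y - s·y(0) - y'(0) and L{y'} = sY - y(0), with y(0) = -4, y'(0) = 5: the LHS transforms to (s^2 - 4*s - 5)Y - (-4*s + 21).
The right side is L{6} = 6/s.
So (s^2 - 4*s - 5)Y = 6/s + (-4*s + 21).
Solve for Y(s) and write it as one ratio of polynomials.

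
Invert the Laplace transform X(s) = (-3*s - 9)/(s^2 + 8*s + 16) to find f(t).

Factor the denominator: s^2 + 8*s + 16 = (s + 4)^2.
Partial fraction decomposition gives [-3/(s + 4)] + [3/(s + 4)^2].
Invert each term: -3/(s + 4) ↔ -3e^(-4t); 3/(s + 4)^2 ↔ 3t·e^(-4t).

f(t) = 3*t*exp(-4*t) - 3*exp(-4*t)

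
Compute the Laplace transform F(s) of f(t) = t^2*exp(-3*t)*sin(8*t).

F(s) = 16*(3*s^2 + 18*s - 37)/(s^2 + 6*s + 73)^3

L{sin(8t)} = 8/(s^2 + 64).
Multiplying by e^(-3t) shifts s → s + 3, so L{exp(-3*t)*sin(8*t)} = 8/((s + 3)^2 + 64).
Then apply L{t^2·g(t)} = (-1)^2 d^2/ds^2[G(s)] with G(s) = 8/((s + 3)^2 + 64):
differentiating 2 times and applying the sign gives 16*(3*s^2 + 18*s - 37)/(s^2 + 6*s + 73)^3.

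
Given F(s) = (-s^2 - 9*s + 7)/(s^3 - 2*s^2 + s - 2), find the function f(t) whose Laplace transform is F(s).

f(t) = -3*exp(2*t) - 5*sin(t) + 2*cos(t)

Factor the denominator: s^3 - 2*s^2 + s - 2 = (s - 2)*(s^2 + 1).
Partial fraction decomposition gives [-3/(s - 2)] + [2*s/(s^2 + 1)] + [-5/(s^2 + 1)].
Invert each term: -3/(s - 2) ↔ -3e^(2t); 2·s/(s^2 + 1) ↔ 2cos(t); -5·1/(s^2 + 1) ↔ -5sin(t).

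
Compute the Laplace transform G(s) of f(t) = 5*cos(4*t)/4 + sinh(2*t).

G(s) = 5*s/(4*(s^2 + 16)) + 2/(s^2 - 4)

The transform is linear, so treat each term independently.
(5/4)·[L{cos(4t)} = s/(s^2 + 16)]; L{sinh(2t)} = 2/(s^2 - 4).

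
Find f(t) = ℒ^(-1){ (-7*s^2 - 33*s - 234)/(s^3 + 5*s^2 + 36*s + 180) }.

Factor the denominator: s^3 + 5*s^2 + 36*s + 180 = (s + 5)*(s^2 + 36).
Partial fraction decomposition gives [-4/(s + 5)] + [-3*s/(s^2 + 36)] + [-18/(s^2 + 36)].
Invert each term: -4/(s + 5) ↔ -4e^(-5t); -3·s/(s^2 + 36) ↔ -3cos(6t); -3·6/(s^2 + 36) ↔ -3sin(6t).

f(t) = -3*sin(6*t) - 3*cos(6*t) - 4*exp(-5*t)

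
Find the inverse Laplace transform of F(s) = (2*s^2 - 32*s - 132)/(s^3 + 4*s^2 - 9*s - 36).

-5*exp(3*t) + 3*exp(-3*t) + 4*exp(-4*t)

Factor the denominator: s^3 + 4*s^2 - 9*s - 36 = (s - 3)*(s + 3)*(s + 4).
Partial fraction decomposition gives [3/(s + 3)] + [-5/(s - 3)] + [4/(s + 4)].
Invert each term: 3/(s + 3) ↔ 3e^(-3t); -5/(s - 3) ↔ -5e^(3t); 4/(s + 4) ↔ 4e^(-4t).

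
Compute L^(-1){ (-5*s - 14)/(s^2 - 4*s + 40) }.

Complete the square in the denominator: s^2 - 4*s + 40 = (s - 2)^2 + 6^2.
Split the numerator to match: -5*s - 14 = -5·(s - 2) - 4·6.
Invert each term: -5·(s - 2)/((s - 2)^2 + 36) ↔ -5e^(2t)cos(6t); -4·6/((s - 2)^2 + 36) ↔ -4e^(2t)sin(6t).

-4*exp(2*t)*sin(6*t) - 5*exp(2*t)*cos(6*t)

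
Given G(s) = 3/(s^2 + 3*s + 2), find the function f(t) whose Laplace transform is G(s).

f(t) = 3*exp(-t) - 3*exp(-2*t)

Factor the denominator: s^2 + 3*s + 2 = (s + 1)*(s + 2).
Partial fraction decomposition gives [-3/(s + 2)] + [3/(s + 1)].
Invert each term: -3/(s + 2) ↔ -3e^(-2t); 3/(s + 1) ↔ 3e^(-t).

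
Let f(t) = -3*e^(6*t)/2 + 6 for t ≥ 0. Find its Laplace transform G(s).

G(s) = -3/(2*(s - 6)) + 6/s

By linearity of the Laplace transform, transform each term separately.
(-3/2)·[L{e^(6t)} = 1/(s - 6)]; L{6} = 6/s.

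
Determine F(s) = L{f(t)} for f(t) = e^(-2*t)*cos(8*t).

L{cos(8t)} = s/(s^2 + 64).
By the first shifting theorem, multiplying by e^(-2t) replaces s with s + 2.

F(s) = (s + 2)/((s + 2)^2 + 64)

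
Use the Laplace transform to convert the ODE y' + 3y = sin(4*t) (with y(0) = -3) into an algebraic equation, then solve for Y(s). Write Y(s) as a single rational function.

Y(s) = (-3*s^2 - 44)/(s^3 + 3*s^2 + 16*s + 48)

Laplace-transform each side.
With L{y'} = sY - y(0) = sY - (-3): the LHS transforms to (s + 3)Y - (-3).
The right side is L{sin(4*t)} = 4/(s^2 + 16).
So (s + 3)Y = 4/(s^2 + 16) + (-3).
Divide through and combine into a single rational function.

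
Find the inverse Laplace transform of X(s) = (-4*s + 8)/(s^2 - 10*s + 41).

-3*exp(5*t)*sin(4*t) - 4*exp(5*t)*cos(4*t)

Complete the square in the denominator: s^2 - 10*s + 41 = (s - 5)^2 + 4^2.
Split the numerator to match: -4*s + 8 = -4·(s - 5) - 3·4.
Invert each term: -4·(s - 5)/((s - 5)^2 + 16) ↔ -4e^(5t)cos(4t); -3·4/((s - 5)^2 + 16) ↔ -3e^(5t)sin(4t).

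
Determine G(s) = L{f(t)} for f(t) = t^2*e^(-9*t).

L{e^(-9t)} = 1/(s + 9).
Then apply L{t^2·g(t)} = (-1)^2 d^2/ds^2[H(s)] with H(s) = 1/(s + 9):
differentiating 2 times and applying the sign gives 2/(s + 9)^3.

G(s) = 2/(s + 9)^3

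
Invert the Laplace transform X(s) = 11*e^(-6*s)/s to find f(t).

f(t) = Heaviside(t - 6)*(11)

The factor e^(-6s) signals a time shift by c = 6 (second shifting theorem).
L{11} = 11/s, so L^-1{11/s} = 11.
Hence the inverse is u(t - 6) times that function evaluated at t - 6.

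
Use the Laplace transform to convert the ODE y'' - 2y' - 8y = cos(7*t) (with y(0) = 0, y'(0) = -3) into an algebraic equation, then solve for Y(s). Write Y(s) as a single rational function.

Transform both sides with L{·}.
With L{y''} = s^2 Y - s·y(0) - y'(0) and L{y'} = sY - y(0), with y(0) = 0, y'(0) = -3: the LHS transforms to (s^2 - 2*s - 8)Y - (-3).
The right side is L{cos(7*t)} = s/(s^2 + 49).
So (s^2 - 2*s - 8)Y = s/(s^2 + 49) + (-3).
Divide through and combine into a single rational function.

Y(s) = (-3*s^2 + s - 147)/(s^4 - 2*s^3 + 41*s^2 - 98*s - 392)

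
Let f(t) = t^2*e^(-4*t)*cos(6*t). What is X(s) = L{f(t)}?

L{cos(6t)} = s/(s^2 + 36).
Multiplying by e^(-4t) shifts s → s + 4, so L{e^(-4*t)*cos(6*t)} = (s + 4)/((s + 4)^2 + 36).
Then apply L{t^2·g(t)} = (-1)^2 d^2/ds^2[G(s)] with G(s) = (s + 4)/((s + 4)^2 + 36):
differentiating 2 times and applying the sign gives 2*(s + 4)*(s^2 + 8*s - 92)/(s^2 + 8*s + 52)^3.

X(s) = 2*(s + 4)*(s^2 + 8*s - 92)/(s^2 + 8*s + 52)^3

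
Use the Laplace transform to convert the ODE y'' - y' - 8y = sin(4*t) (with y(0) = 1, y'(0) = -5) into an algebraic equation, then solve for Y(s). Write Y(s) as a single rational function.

Y(s) = (s^3 - 6*s^2 + 16*s - 92)/(s^4 - s^3 + 8*s^2 - 16*s - 128)

Transform both sides with L{·}.
Using L{y''} = s^2 Y - s·y(0) - y'(0) and L{y'} = sY - y(0), with y(0) = 1, y'(0) = -5, the left side becomes (s^2 - s - 8)Y - (s - 6).
The right side is L{sin(4*t)} = 4/(s^2 + 16).
So (s^2 - s - 8)Y = 4/(s^2 + 16) + (s - 6).
Solve for Y(s) and write it as one ratio of polynomials.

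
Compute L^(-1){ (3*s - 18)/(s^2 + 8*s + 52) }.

-5*exp(-4*t)*sin(6*t) + 3*exp(-4*t)*cos(6*t)

Complete the square in the denominator: s^2 + 8*s + 52 = (s + 4)^2 + 6^2.
Split the numerator to match: 3*s - 18 = 3·(s + 4) - 5·6.
Invert each term: 3·(s + 4)/((s + 4)^2 + 36) ↔ 3e^(-4t)cos(6t); -5·6/((s + 4)^2 + 36) ↔ -5e^(-4t)sin(6t).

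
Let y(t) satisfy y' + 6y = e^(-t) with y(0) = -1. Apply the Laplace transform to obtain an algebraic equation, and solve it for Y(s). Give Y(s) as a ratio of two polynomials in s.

Apply the Laplace transform to the equation.
The derivative rules (L{y'} = sY - y(0) = sY - (-1)) turn the left side into (s + 6)Y - (-1).
The right side is L{e^(-t)} = 1/(s + 1).
So (s + 6)Y = 1/(s + 1) + (-1).
Solve for Y(s) and write it as one ratio of polynomials.

Y(s) = -s/(s^2 + 7*s + 6)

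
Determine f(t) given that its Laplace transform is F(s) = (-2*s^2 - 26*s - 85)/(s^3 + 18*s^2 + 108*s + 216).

Factor the denominator: s^3 + 18*s^2 + 108*s + 216 = (s + 6)^3.
Partial fraction decomposition gives [-2/(s + 6)] + [-2/(s + 6)^2] + [-1/(s + 6)^3].
Invert each term: -2/(s + 6) ↔ -2e^(-6t); -2/(s + 6)^2 ↔ -2t·e^(-6t); -1/(s + 6)^3 ↔ (-1/2)t^2·e^(-6t).

f(t) = -t^2*exp(-6*t)/2 - 2*t*exp(-6*t) - 2*exp(-6*t)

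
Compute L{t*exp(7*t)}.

(s - 7)^(-2)

L{e^(7t)} = 1/(s - 7).
Then apply L{t·g(t)} = -d/ds[G(s)] with G(s) = 1/(s - 7):
differentiating 1 time and applying the sign gives (s - 7)^(-2).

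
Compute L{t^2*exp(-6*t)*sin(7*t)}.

14*(3*s^2 + 36*s + 59)/(s^2 + 12*s + 85)^3

L{sin(7t)} = 7/(s^2 + 49).
Multiplying by e^(-6t) shifts s → s + 6, so L{exp(-6*t)*sin(7*t)} = 7/((s + 6)^2 + 49).
Then apply L{t^2·g(t)} = (-1)^2 d^2/ds^2[G(s)] with G(s) = 7/((s + 6)^2 + 49):
differentiating 2 times and applying the sign gives 14*(3*s^2 + 36*s + 59)/(s^2 + 12*s + 85)^3.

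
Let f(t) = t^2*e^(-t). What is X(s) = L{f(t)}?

L{e^(-t)} = 1/(s + 1).
Then apply L{t^2·g(t)} = (-1)^2 d^2/ds^2[G(s)] with G(s) = 1/(s + 1):
differentiating 2 times and applying the sign gives 2/(s + 1)^3.

X(s) = 2/(s + 1)^3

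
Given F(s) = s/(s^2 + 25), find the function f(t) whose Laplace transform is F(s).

Since L{cos(5t)} = s/(s^2 + 25), the inverse is cos(5*t).

f(t) = cos(5*t)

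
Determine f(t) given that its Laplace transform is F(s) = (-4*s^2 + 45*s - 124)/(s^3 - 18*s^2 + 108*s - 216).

f(t) = t^2*exp(6*t) - 3*t*exp(6*t) - 4*exp(6*t)

Factor the denominator: s^3 - 18*s^2 + 108*s - 216 = (s - 6)^3.
Partial fraction decomposition gives [-4/(s - 6)] + [-3/(s - 6)^2] + [2/(s - 6)^3].
Invert each term: -4/(s - 6) ↔ -4e^(6t); -3/(s - 6)^2 ↔ -3t·e^(6t); 2/(s - 6)^3 ↔ (1)t^2·e^(6t).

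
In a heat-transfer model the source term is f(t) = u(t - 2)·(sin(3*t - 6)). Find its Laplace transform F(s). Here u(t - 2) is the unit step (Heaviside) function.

By the second shifting theorem, L{u(t - c)·g(t - c)} = e^(-cs)·G(s) with c = 2 and G(s) = L{g(t)}.
L{sin(3t)} = 3/(s^2 + 9).

F(s) = 3*exp(-2*s)/(s^2 + 9)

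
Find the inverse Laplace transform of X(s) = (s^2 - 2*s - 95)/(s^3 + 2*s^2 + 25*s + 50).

Factor the denominator: s^3 + 2*s^2 + 25*s + 50 = (s + 2)*(s^2 + 25).
Partial fraction decomposition gives [-3/(s + 2)] + [4*s/(s^2 + 25)] + [-10/(s^2 + 25)].
Invert each term: -3/(s + 2) ↔ -3e^(-2t); 4·s/(s^2 + 25) ↔ 4cos(5t); -2·5/(s^2 + 25) ↔ -2sin(5t).

-2*sin(5*t) + 4*cos(5*t) - 3*exp(-2*t)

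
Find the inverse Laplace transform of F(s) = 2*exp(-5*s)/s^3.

The factor e^(-5s) signals a time shift by c = 5 (second shifting theorem).
L{t^2} = 2!/s^3 = 2/s^3, so L^-1{2/s^3} = t^2.
Hence the inverse is u(t - 5) times that function evaluated at t - 5.

Heaviside(t - 5)*((t - 5)^2)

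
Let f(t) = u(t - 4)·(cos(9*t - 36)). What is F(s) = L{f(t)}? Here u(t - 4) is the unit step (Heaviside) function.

By the second shifting theorem, L{u(t - c)·g(t - c)} = e^(-cs)·G(s) with c = 4 and G(s) = L{g(t)}.
L{cos(9t)} = s/(s^2 + 81).

F(s) = s*exp(-4*s)/(s^2 + 81)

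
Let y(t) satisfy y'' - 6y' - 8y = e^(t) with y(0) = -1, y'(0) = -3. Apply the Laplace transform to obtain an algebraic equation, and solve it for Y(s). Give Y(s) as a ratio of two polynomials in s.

Y(s) = (-s^2 + 4*s - 2)/(s^3 - 7*s^2 - 2*s + 8)

Apply the Laplace transform to the equation.
With L{y''} = s^2 Y - s·y(0) - y'(0) and L{y'} = sY - y(0), with y(0) = -1, y'(0) = -3: the LHS transforms to (s^2 - 6*s - 8)Y - (-s + 3).
The right side is L{e^(t)} = 1/(s - 1).
So (s^2 - 6*s - 8)Y = 1/(s - 1) + (-s + 3).
Solve for Y(s) and write it as one ratio of polynomials.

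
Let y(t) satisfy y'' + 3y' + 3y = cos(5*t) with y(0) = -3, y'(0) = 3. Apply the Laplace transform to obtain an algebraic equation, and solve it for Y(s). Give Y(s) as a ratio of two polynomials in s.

Y(s) = (-3*s^3 - 6*s^2 - 74*s - 150)/(s^4 + 3*s^3 + 28*s^2 + 75*s + 75)

Take the Laplace transform of both sides.
The derivative rules (L{y''} = s^2 Y - s·y(0) - y'(0) and L{y'} = sY - y(0), with y(0) = -3, y'(0) = 3) turn the left side into (s^2 + 3*s + 3)Y - (-3*s - 6).
The right side is L{cos(5*t)} = s/(s^2 + 25).
So (s^2 + 3*s + 3)Y = s/(s^2 + 25) + (-3*s - 6).
Divide through and combine into a single rational function.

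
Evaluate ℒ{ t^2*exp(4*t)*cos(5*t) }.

2*(s - 4)*(s^2 - 8*s - 59)/(s^2 - 8*s + 41)^3

L{cos(5t)} = s/(s^2 + 25).
Multiplying by e^(4t) shifts s → s - 4, so L{exp(4*t)*cos(5*t)} = (s - 4)/((s - 4)^2 + 25).
Then apply L{t^2·g(t)} = (-1)^2 d^2/ds^2[G(s)] with G(s) = (s - 4)/((s - 4)^2 + 25):
differentiating 2 times and applying the sign gives 2*(s - 4)*(s^2 - 8*s - 59)/(s^2 - 8*s + 41)^3.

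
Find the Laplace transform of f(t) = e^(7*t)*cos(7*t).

(s - 7)/((s - 7)^2 + 49)

L{cos(7t)} = s/(s^2 + 49).
By the first shifting theorem, multiplying by e^(7t) replaces s with s - 7.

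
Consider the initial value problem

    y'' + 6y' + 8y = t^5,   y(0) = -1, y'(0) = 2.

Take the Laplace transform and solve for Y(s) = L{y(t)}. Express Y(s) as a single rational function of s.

Laplace-transform each side.
Using L{y''} = s^2 Y - s·y(0) - y'(0) and L{y'} = sY - y(0), with y(0) = -1, y'(0) = 2, the left side becomes (s^2 + 6*s + 8)Y - (-s - 4).
The right side is L{t^5} = 120/s^6.
So (s^2 + 6*s + 8)Y = 120/s^6 + (-s - 4).
Divide through and combine into a single rational function.

Y(s) = (-s^7 - 4*s^6 + 120)/(s^8 + 6*s^7 + 8*s^6)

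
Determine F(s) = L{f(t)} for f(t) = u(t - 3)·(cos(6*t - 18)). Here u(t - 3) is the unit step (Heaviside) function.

F(s) = s*exp(-3*s)/(s^2 + 36)

By the second shifting theorem, L{u(t - c)·g(t - c)} = e^(-cs)·G(s) with c = 3 and G(s) = L{g(t)}.
L{cos(6t)} = s/(s^2 + 36).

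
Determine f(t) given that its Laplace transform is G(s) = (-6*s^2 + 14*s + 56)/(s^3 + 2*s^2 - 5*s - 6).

f(t) = 4*exp(2*t) - 6*exp(-t) - 4*exp(-3*t)

Factor the denominator: s^3 + 2*s^2 - 5*s - 6 = (s - 2)*(s + 1)*(s + 3).
Partial fraction decomposition gives [-6/(s + 1)] + [-4/(s + 3)] + [4/(s - 2)].
Invert each term: -6/(s + 1) ↔ -6e^(-t); -4/(s + 3) ↔ -4e^(-3t); 4/(s - 2) ↔ 4e^(2t).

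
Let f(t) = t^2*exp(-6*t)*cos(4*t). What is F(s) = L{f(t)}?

L{cos(4t)} = s/(s^2 + 16).
Multiplying by e^(-6t) shifts s → s + 6, so L{exp(-6*t)*cos(4*t)} = (s + 6)/((s + 6)^2 + 16).
Then apply L{t^2·g(t)} = (-1)^2 d^2/ds^2[G(s)] with G(s) = (s + 6)/((s + 6)^2 + 16):
differentiating 2 times and applying the sign gives 2*(s + 6)*(s^2 + 12*s - 12)/(s^2 + 12*s + 52)^3.

F(s) = 2*(s + 6)*(s^2 + 12*s - 12)/(s^2 + 12*s + 52)^3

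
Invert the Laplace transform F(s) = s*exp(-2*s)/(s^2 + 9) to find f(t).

f(t) = Heaviside(t - 2)*(cos(3*t - 6))

The factor e^(-2s) signals a time shift by c = 2 (second shifting theorem).
L{cos(3t)} = s/(s^2 + 9), so L^-1{s/(s^2 + 9)} = cos(3*t).
Hence the inverse is u(t - 2) times that function evaluated at t - 2.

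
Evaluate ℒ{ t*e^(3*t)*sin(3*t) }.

6*(s - 3)/(s^2 - 6*s + 18)^2

L{sin(3t)} = 3/(s^2 + 9).
Multiplying by e^(3t) shifts s → s - 3, so L{e^(3*t)*sin(3*t)} = 3/((s - 3)^2 + 9).
Then apply L{t·g(t)} = -d/ds[G(s)] with G(s) = 3/((s - 3)^2 + 9):
differentiating 1 time and applying the sign gives 6*(s - 3)/(s^2 - 6*s + 18)^2.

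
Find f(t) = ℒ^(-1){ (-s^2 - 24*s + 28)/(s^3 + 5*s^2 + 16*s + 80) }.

f(t) = -sin(4*t) - 4*cos(4*t) + 3*exp(-5*t)

Factor the denominator: s^3 + 5*s^2 + 16*s + 80 = (s + 5)*(s^2 + 16).
Partial fraction decomposition gives [3/(s + 5)] + [-4*s/(s^2 + 16)] + [-4/(s^2 + 16)].
Invert each term: 3/(s + 5) ↔ 3e^(-5t); -4·s/(s^2 + 16) ↔ -4cos(4t); -1·4/(s^2 + 16) ↔ -sin(4t).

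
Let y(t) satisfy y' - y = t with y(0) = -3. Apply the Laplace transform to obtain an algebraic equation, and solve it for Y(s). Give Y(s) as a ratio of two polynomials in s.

Y(s) = (-3*s^2 + 1)/(s^3 - s^2)

Apply the Laplace transform to the equation.
The derivative rules (L{y'} = sY - y(0) = sY - (-3)) turn the left side into (s - 1)Y - (-3).
The right side is L{t} = s^(-2).
So (s - 1)Y = s^(-2) + (-3).
Divide through and combine into a single rational function.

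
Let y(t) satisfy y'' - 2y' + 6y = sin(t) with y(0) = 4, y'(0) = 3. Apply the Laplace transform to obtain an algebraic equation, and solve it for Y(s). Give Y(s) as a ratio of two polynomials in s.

Y(s) = (4*s^3 - 5*s^2 + 4*s - 4)/(s^4 - 2*s^3 + 7*s^2 - 2*s + 6)

Transform both sides with L{·}.
Using L{y''} = s^2 Y - s·y(0) - y'(0) and L{y'} = sY - y(0), with y(0) = 4, y'(0) = 3, the left side becomes (s^2 - 2*s + 6)Y - (4*s - 5).
The right side is L{sin(t)} = 1/(s^2 + 1).
So (s^2 - 2*s + 6)Y = 1/(s^2 + 1) + (4*s - 5).
Isolate Y and clear denominators.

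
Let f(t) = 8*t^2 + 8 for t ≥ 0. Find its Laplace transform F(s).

F(s) = 8/s + 16/s^3

By linearity of the Laplace transform, transform each term separately.
L{8} = 8/s; (8)·[L{t^2} = 2!/s^3 = 2/s^3].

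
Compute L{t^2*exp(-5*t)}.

L{e^(-5t)} = 1/(s + 5).
Then apply L{t^2·g(t)} = (-1)^2 d^2/ds^2[G(s)] with G(s) = 1/(s + 5):
differentiating 2 times and applying the sign gives 2/(s + 5)^3.

2/(s + 5)^3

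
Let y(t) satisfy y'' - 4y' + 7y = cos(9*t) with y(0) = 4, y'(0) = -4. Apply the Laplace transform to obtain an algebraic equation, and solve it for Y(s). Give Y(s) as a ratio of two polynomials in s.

Y(s) = (4*s^3 - 20*s^2 + 325*s - 1620)/(s^4 - 4*s^3 + 88*s^2 - 324*s + 567)

Laplace-transform each side.
Using L{y''} = s^2 Y - s·y(0) - y'(0) and L{y'} = sY - y(0), with y(0) = 4, y'(0) = -4, the left side becomes (s^2 - 4*s + 7)Y - (4*s - 20).
The right side is L{cos(9*t)} = s/(s^2 + 81).
So (s^2 - 4*s + 7)Y = s/(s^2 + 81) + (4*s - 20).
Divide through and combine into a single rational function.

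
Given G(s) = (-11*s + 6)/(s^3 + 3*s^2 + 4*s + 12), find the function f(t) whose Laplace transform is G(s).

Factor the denominator: s^3 + 3*s^2 + 4*s + 12 = (s + 3)*(s^2 + 4).
Partial fraction decomposition gives [3/(s + 3)] + [-3*s/(s^2 + 4)] + [-2/(s^2 + 4)].
Invert each term: 3/(s + 3) ↔ 3e^(-3t); -3·s/(s^2 + 4) ↔ -3cos(2t); -1·2/(s^2 + 4) ↔ -sin(2t).

f(t) = -sin(2*t) - 3*cos(2*t) + 3*exp(-3*t)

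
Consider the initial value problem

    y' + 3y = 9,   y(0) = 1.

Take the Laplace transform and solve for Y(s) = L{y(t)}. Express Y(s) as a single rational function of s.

Laplace-transform each side.
Using L{y'} = sY - y(0) = sY - 1, the left side becomes (s + 3)Y - (1).
The right side is L{9} = 9/s.
So (s + 3)Y = 9/s + (1).
Isolate Y and clear denominators.

Y(s) = (s + 9)/(s^2 + 3*s)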